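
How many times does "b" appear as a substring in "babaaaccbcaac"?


Searching for "b" in "babaaaccbcaac"
Scanning each position:
  Position 0: "b" => MATCH
  Position 1: "a" => no
  Position 2: "b" => MATCH
  Position 3: "a" => no
  Position 4: "a" => no
  Position 5: "a" => no
  Position 6: "c" => no
  Position 7: "c" => no
  Position 8: "b" => MATCH
  Position 9: "c" => no
  Position 10: "a" => no
  Position 11: "a" => no
  Position 12: "c" => no
Total occurrences: 3

3


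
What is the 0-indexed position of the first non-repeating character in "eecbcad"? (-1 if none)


Input: eecbcad
Character frequencies:
  'a': 1
  'b': 1
  'c': 2
  'd': 1
  'e': 2
Scanning left to right for freq == 1:
  Position 0 ('e'): freq=2, skip
  Position 1 ('e'): freq=2, skip
  Position 2 ('c'): freq=2, skip
  Position 3 ('b'): unique! => answer = 3

3


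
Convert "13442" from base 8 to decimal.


Input: "13442" in base 8
Positional expansion:
  Digit '1' (value 1) x 8^4 = 4096
  Digit '3' (value 3) x 8^3 = 1536
  Digit '4' (value 4) x 8^2 = 256
  Digit '4' (value 4) x 8^1 = 32
  Digit '2' (value 2) x 8^0 = 2
Sum = 5922

5922


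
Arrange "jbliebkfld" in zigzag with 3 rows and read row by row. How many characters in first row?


Zigzag "jbliebkfld" into 3 rows:
Placing characters:
  'j' => row 0
  'b' => row 1
  'l' => row 2
  'i' => row 1
  'e' => row 0
  'b' => row 1
  'k' => row 2
  'f' => row 1
  'l' => row 0
  'd' => row 1
Rows:
  Row 0: "jel"
  Row 1: "bibfd"
  Row 2: "lk"
First row length: 3

3


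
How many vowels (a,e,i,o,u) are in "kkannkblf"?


Input: kkannkblf
Checking each character:
  'k' at position 0: consonant
  'k' at position 1: consonant
  'a' at position 2: vowel (running total: 1)
  'n' at position 3: consonant
  'n' at position 4: consonant
  'k' at position 5: consonant
  'b' at position 6: consonant
  'l' at position 7: consonant
  'f' at position 8: consonant
Total vowels: 1

1


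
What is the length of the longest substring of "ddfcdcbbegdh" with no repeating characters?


Input: "ddfcdcbbegdh"
Sliding window (track last position of each char):
  Position 0 ('d'): window [0,0] length 1 -- new best
  Position 1 ('d'): repeat (last at 0), move window start to 1
  Position 1 ('d'): window [1,1] length 1
  Position 2 ('f'): window [1,2] length 2 -- new best
  Position 3 ('c'): window [1,3] length 3 -- new best
  Position 4 ('d'): repeat (last at 1), move window start to 2
  Position 4 ('d'): window [2,4] length 3
  Position 5 ('c'): repeat (last at 3), move window start to 4
  Position 5 ('c'): window [4,5] length 2
  Position 6 ('b'): window [4,6] length 3
  Position 7 ('b'): repeat (last at 6), move window start to 7
  Position 7 ('b'): window [7,7] length 1
  Position 8 ('e'): window [7,8] length 2
  Position 9 ('g'): window [7,9] length 3
  Position 10 ('d'): window [7,10] length 4 -- new best
  Position 11 ('h'): window [7,11] length 5 -- new best
Longest substring with no repeats: "begdh" with length 5

5


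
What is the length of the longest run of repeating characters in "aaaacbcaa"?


Input: "aaaacbcaa"
Scanning for longest run:
  Position 1 ('a'): continues run of 'a', length=2
  Position 2 ('a'): continues run of 'a', length=3
  Position 3 ('a'): continues run of 'a', length=4
  Position 4 ('c'): new char, reset run to 1
  Position 5 ('b'): new char, reset run to 1
  Position 6 ('c'): new char, reset run to 1
  Position 7 ('a'): new char, reset run to 1
  Position 8 ('a'): continues run of 'a', length=2
Longest run: 'a' with length 4

4


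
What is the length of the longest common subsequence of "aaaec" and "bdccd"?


LCS of "aaaec" and "bdccd"
DP table:
           b    d    c    c    d
      0    0    0    0    0    0
  a   0    0    0    0    0    0
  a   0    0    0    0    0    0
  a   0    0    0    0    0    0
  e   0    0    0    0    0    0
  c   0    0    0    1    1    1
LCS length = dp[5][5] = 1

1


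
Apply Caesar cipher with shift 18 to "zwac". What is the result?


Caesar cipher: shift "zwac" by 18
  'z' (pos 25) + 18 = pos 17 = 'r'
  'w' (pos 22) + 18 = pos 14 = 'o'
  'a' (pos 0) + 18 = pos 18 = 's'
  'c' (pos 2) + 18 = pos 20 = 'u'
Result: rosu

rosu


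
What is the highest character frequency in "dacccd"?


Input: dacccd
Character counts:
  'a': 1
  'c': 3
  'd': 2
Maximum frequency: 3

3


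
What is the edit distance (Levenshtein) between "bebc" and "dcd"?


Computing edit distance: "bebc" -> "dcd"
DP table:
           d    c    d
      0    1    2    3
  b   1    1    2    3
  e   2    2    2    3
  b   3    3    3    3
  c   4    4    3    4
Edit distance = dp[4][3] = 4

4


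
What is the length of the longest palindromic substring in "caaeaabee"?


Input: "caaeaabee"
Checking substrings for palindromes:
  [1:6] "aaeaa" (len 5) => palindrome
  [2:5] "aea" (len 3) => palindrome
  [1:3] "aa" (len 2) => palindrome
  [4:6] "aa" (len 2) => palindrome
  [7:9] "ee" (len 2) => palindrome
Longest palindromic substring: "aaeaa" with length 5

5


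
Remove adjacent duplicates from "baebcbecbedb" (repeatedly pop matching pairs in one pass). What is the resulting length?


Input: baebcbecbedb
Stack-based adjacent duplicate removal:
  Read 'b': push. Stack: b
  Read 'a': push. Stack: ba
  Read 'e': push. Stack: bae
  Read 'b': push. Stack: baeb
  Read 'c': push. Stack: baebc
  Read 'b': push. Stack: baebcb
  Read 'e': push. Stack: baebcbe
  Read 'c': push. Stack: baebcbec
  Read 'b': push. Stack: baebcbecb
  Read 'e': push. Stack: baebcbecbe
  Read 'd': push. Stack: baebcbecbed
  Read 'b': push. Stack: baebcbecbedb
Final stack: "baebcbecbedb" (length 12)

12


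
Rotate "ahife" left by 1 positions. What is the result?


Input: "ahife", rotate left by 1
First 1 characters: "a"
Remaining characters: "hife"
Concatenate remaining + first: "hife" + "a" = "hifea"

hifea


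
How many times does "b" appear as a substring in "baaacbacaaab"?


Searching for "b" in "baaacbacaaab"
Scanning each position:
  Position 0: "b" => MATCH
  Position 1: "a" => no
  Position 2: "a" => no
  Position 3: "a" => no
  Position 4: "c" => no
  Position 5: "b" => MATCH
  Position 6: "a" => no
  Position 7: "c" => no
  Position 8: "a" => no
  Position 9: "a" => no
  Position 10: "a" => no
  Position 11: "b" => MATCH
Total occurrences: 3

3


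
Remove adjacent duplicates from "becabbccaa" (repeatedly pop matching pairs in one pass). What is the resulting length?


Input: becabbccaa
Stack-based adjacent duplicate removal:
  Read 'b': push. Stack: b
  Read 'e': push. Stack: be
  Read 'c': push. Stack: bec
  Read 'a': push. Stack: beca
  Read 'b': push. Stack: becab
  Read 'b': matches stack top 'b' => pop. Stack: beca
  Read 'c': push. Stack: becac
  Read 'c': matches stack top 'c' => pop. Stack: beca
  Read 'a': matches stack top 'a' => pop. Stack: bec
  Read 'a': push. Stack: beca
Final stack: "beca" (length 4)

4


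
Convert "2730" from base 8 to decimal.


Input: "2730" in base 8
Positional expansion:
  Digit '2' (value 2) x 8^3 = 1024
  Digit '7' (value 7) x 8^2 = 448
  Digit '3' (value 3) x 8^1 = 24
  Digit '0' (value 0) x 8^0 = 0
Sum = 1496

1496


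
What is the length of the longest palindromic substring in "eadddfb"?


Input: "eadddfb"
Checking substrings for palindromes:
  [2:5] "ddd" (len 3) => palindrome
  [2:4] "dd" (len 2) => palindrome
  [3:5] "dd" (len 2) => palindrome
Longest palindromic substring: "ddd" with length 3

3


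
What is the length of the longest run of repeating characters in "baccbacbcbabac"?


Input: "baccbacbcbabac"
Scanning for longest run:
  Position 1 ('a'): new char, reset run to 1
  Position 2 ('c'): new char, reset run to 1
  Position 3 ('c'): continues run of 'c', length=2
  Position 4 ('b'): new char, reset run to 1
  Position 5 ('a'): new char, reset run to 1
  Position 6 ('c'): new char, reset run to 1
  Position 7 ('b'): new char, reset run to 1
  Position 8 ('c'): new char, reset run to 1
  Position 9 ('b'): new char, reset run to 1
  Position 10 ('a'): new char, reset run to 1
  Position 11 ('b'): new char, reset run to 1
  Position 12 ('a'): new char, reset run to 1
  Position 13 ('c'): new char, reset run to 1
Longest run: 'c' with length 2

2


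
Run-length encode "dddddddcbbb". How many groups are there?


Input: dddddddcbbb
Scanning for consecutive runs:
  Group 1: 'd' x 7 (positions 0-6)
  Group 2: 'c' x 1 (positions 7-7)
  Group 3: 'b' x 3 (positions 8-10)
Total groups: 3

3


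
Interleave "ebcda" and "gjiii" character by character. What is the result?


Interleaving "ebcda" and "gjiii":
  Position 0: 'e' from first, 'g' from second => "eg"
  Position 1: 'b' from first, 'j' from second => "bj"
  Position 2: 'c' from first, 'i' from second => "ci"
  Position 3: 'd' from first, 'i' from second => "di"
  Position 4: 'a' from first, 'i' from second => "ai"
Result: egbjcidiai

egbjcidiai


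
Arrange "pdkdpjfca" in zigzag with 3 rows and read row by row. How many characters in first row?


Zigzag "pdkdpjfca" into 3 rows:
Placing characters:
  'p' => row 0
  'd' => row 1
  'k' => row 2
  'd' => row 1
  'p' => row 0
  'j' => row 1
  'f' => row 2
  'c' => row 1
  'a' => row 0
Rows:
  Row 0: "ppa"
  Row 1: "ddjc"
  Row 2: "kf"
First row length: 3

3


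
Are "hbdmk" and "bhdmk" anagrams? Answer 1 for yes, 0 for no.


Strings: "hbdmk", "bhdmk"
Sorted first:  bdhkm
Sorted second: bdhkm
Sorted forms match => anagrams

1


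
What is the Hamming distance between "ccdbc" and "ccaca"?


Comparing "ccdbc" and "ccaca" position by position:
  Position 0: 'c' vs 'c' => same
  Position 1: 'c' vs 'c' => same
  Position 2: 'd' vs 'a' => differ
  Position 3: 'b' vs 'c' => differ
  Position 4: 'c' vs 'a' => differ
Total differences (Hamming distance): 3

3


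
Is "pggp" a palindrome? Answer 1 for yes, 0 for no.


Input: pggp
Reversed: pggp
  Compare pos 0 ('p') with pos 3 ('p'): match
  Compare pos 1 ('g') with pos 2 ('g'): match
Result: palindrome

1


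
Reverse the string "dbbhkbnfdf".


Input: dbbhkbnfdf
Reading characters right to left:
  Position 9: 'f'
  Position 8: 'd'
  Position 7: 'f'
  Position 6: 'n'
  Position 5: 'b'
  Position 4: 'k'
  Position 3: 'h'
  Position 2: 'b'
  Position 1: 'b'
  Position 0: 'd'
Reversed: fdfnbkhbbd

fdfnbkhbbd


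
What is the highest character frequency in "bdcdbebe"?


Input: bdcdbebe
Character counts:
  'b': 3
  'c': 1
  'd': 2
  'e': 2
Maximum frequency: 3

3


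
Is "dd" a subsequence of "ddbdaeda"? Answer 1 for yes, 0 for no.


Check if "dd" is a subsequence of "ddbdaeda"
Greedy scan:
  Position 0 ('d'): matches sub[0] = 'd'
  Position 1 ('d'): matches sub[1] = 'd'
  Position 2 ('b'): no match needed
  Position 3 ('d'): no match needed
  Position 4 ('a'): no match needed
  Position 5 ('e'): no match needed
  Position 6 ('d'): no match needed
  Position 7 ('a'): no match needed
All 2 characters matched => is a subsequence

1


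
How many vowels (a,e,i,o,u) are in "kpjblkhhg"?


Input: kpjblkhhg
Checking each character:
  'k' at position 0: consonant
  'p' at position 1: consonant
  'j' at position 2: consonant
  'b' at position 3: consonant
  'l' at position 4: consonant
  'k' at position 5: consonant
  'h' at position 6: consonant
  'h' at position 7: consonant
  'g' at position 8: consonant
Total vowels: 0

0


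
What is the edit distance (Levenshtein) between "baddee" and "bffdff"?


Computing edit distance: "baddee" -> "bffdff"
DP table:
           b    f    f    d    f    f
      0    1    2    3    4    5    6
  b   1    0    1    2    3    4    5
  a   2    1    1    2    3    4    5
  d   3    2    2    2    2    3    4
  d   4    3    3    3    2    3    4
  e   5    4    4    4    3    3    4
  e   6    5    5    5    4    4    4
Edit distance = dp[6][6] = 4

4


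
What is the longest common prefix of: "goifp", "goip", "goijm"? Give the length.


Words: goifp, goip, goijm
  Position 0: all 'g' => match
  Position 1: all 'o' => match
  Position 2: all 'i' => match
  Position 3: ('f', 'p', 'j') => mismatch, stop
LCP = "goi" (length 3)

3


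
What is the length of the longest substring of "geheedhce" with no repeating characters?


Input: "geheedhce"
Sliding window (track last position of each char):
  Position 0 ('g'): window [0,0] length 1 -- new best
  Position 1 ('e'): window [0,1] length 2 -- new best
  Position 2 ('h'): window [0,2] length 3 -- new best
  Position 3 ('e'): repeat (last at 1), move window start to 2
  Position 3 ('e'): window [2,3] length 2
  Position 4 ('e'): repeat (last at 3), move window start to 4
  Position 4 ('e'): window [4,4] length 1
  Position 5 ('d'): window [4,5] length 2
  Position 6 ('h'): window [4,6] length 3
  Position 7 ('c'): window [4,7] length 4 -- new best
  Position 8 ('e'): repeat (last at 4), move window start to 5
  Position 8 ('e'): window [5,8] length 4
Longest substring with no repeats: "edhc" with length 4

4


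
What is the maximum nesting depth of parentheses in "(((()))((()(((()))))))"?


Input: "(((()))((()(((()))))))"
Tracking depth:
  Position 0 '(': depth becomes 1
  Position 1 '(': depth becomes 2
  Position 2 '(': depth becomes 3
  Position 3 '(': depth becomes 4
  Position 4 ')': depth becomes 3
  Position 5 ')': depth becomes 2
  Position 6 ')': depth becomes 1
  Position 7 '(': depth becomes 2
  Position 8 '(': depth becomes 3
  Position 9 '(': depth becomes 4
  Position 10 ')': depth becomes 3
  Position 11 '(': depth becomes 4
  Position 12 '(': depth becomes 5
  Position 13 '(': depth becomes 6
  Position 14 '(': depth becomes 7
  Position 15 ')': depth becomes 6
  Position 16 ')': depth becomes 5
  Position 17 ')': depth becomes 4
  Position 18 ')': depth becomes 3
  Position 19 ')': depth becomes 2
  Position 20 ')': depth becomes 1
  Position 21 ')': depth becomes 0
Maximum depth reached: 7

7


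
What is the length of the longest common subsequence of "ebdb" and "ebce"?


LCS of "ebdb" and "ebce"
DP table:
           e    b    c    e
      0    0    0    0    0
  e   0    1    1    1    1
  b   0    1    2    2    2
  d   0    1    2    2    2
  b   0    1    2    2    2
LCS length = dp[4][4] = 2

2


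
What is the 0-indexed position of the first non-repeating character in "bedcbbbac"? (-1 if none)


Input: bedcbbbac
Character frequencies:
  'a': 1
  'b': 4
  'c': 2
  'd': 1
  'e': 1
Scanning left to right for freq == 1:
  Position 0 ('b'): freq=4, skip
  Position 1 ('e'): unique! => answer = 1

1


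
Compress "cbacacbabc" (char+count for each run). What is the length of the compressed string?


Input: cbacacbabc
Runs:
  'c' x 1 => "c1"
  'b' x 1 => "b1"
  'a' x 1 => "a1"
  'c' x 1 => "c1"
  'a' x 1 => "a1"
  'c' x 1 => "c1"
  'b' x 1 => "b1"
  'a' x 1 => "a1"
  'b' x 1 => "b1"
  'c' x 1 => "c1"
Compressed: "c1b1a1c1a1c1b1a1b1c1"
Compressed length: 20

20


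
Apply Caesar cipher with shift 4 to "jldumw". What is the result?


Caesar cipher: shift "jldumw" by 4
  'j' (pos 9) + 4 = pos 13 = 'n'
  'l' (pos 11) + 4 = pos 15 = 'p'
  'd' (pos 3) + 4 = pos 7 = 'h'
  'u' (pos 20) + 4 = pos 24 = 'y'
  'm' (pos 12) + 4 = pos 16 = 'q'
  'w' (pos 22) + 4 = pos 0 = 'a'
Result: nphyqa

nphyqa


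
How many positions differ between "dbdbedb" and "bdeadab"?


Comparing "dbdbedb" and "bdeadab" position by position:
  Position 0: 'd' vs 'b' => DIFFER
  Position 1: 'b' vs 'd' => DIFFER
  Position 2: 'd' vs 'e' => DIFFER
  Position 3: 'b' vs 'a' => DIFFER
  Position 4: 'e' vs 'd' => DIFFER
  Position 5: 'd' vs 'a' => DIFFER
  Position 6: 'b' vs 'b' => same
Positions that differ: 6

6


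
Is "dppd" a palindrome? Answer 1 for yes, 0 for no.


Input: dppd
Reversed: dppd
  Compare pos 0 ('d') with pos 3 ('d'): match
  Compare pos 1 ('p') with pos 2 ('p'): match
Result: palindrome

1


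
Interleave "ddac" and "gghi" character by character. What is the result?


Interleaving "ddac" and "gghi":
  Position 0: 'd' from first, 'g' from second => "dg"
  Position 1: 'd' from first, 'g' from second => "dg"
  Position 2: 'a' from first, 'h' from second => "ah"
  Position 3: 'c' from first, 'i' from second => "ci"
Result: dgdgahci

dgdgahci


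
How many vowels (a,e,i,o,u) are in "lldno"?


Input: lldno
Checking each character:
  'l' at position 0: consonant
  'l' at position 1: consonant
  'd' at position 2: consonant
  'n' at position 3: consonant
  'o' at position 4: vowel (running total: 1)
Total vowels: 1

1


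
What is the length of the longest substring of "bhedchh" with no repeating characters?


Input: "bhedchh"
Sliding window (track last position of each char):
  Position 0 ('b'): window [0,0] length 1 -- new best
  Position 1 ('h'): window [0,1] length 2 -- new best
  Position 2 ('e'): window [0,2] length 3 -- new best
  Position 3 ('d'): window [0,3] length 4 -- new best
  Position 4 ('c'): window [0,4] length 5 -- new best
  Position 5 ('h'): repeat (last at 1), move window start to 2
  Position 5 ('h'): window [2,5] length 4
  Position 6 ('h'): repeat (last at 5), move window start to 6
  Position 6 ('h'): window [6,6] length 1
Longest substring with no repeats: "bhedc" with length 5

5


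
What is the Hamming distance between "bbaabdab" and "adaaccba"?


Comparing "bbaabdab" and "adaaccba" position by position:
  Position 0: 'b' vs 'a' => differ
  Position 1: 'b' vs 'd' => differ
  Position 2: 'a' vs 'a' => same
  Position 3: 'a' vs 'a' => same
  Position 4: 'b' vs 'c' => differ
  Position 5: 'd' vs 'c' => differ
  Position 6: 'a' vs 'b' => differ
  Position 7: 'b' vs 'a' => differ
Total differences (Hamming distance): 6

6


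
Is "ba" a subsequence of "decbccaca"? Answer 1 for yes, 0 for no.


Check if "ba" is a subsequence of "decbccaca"
Greedy scan:
  Position 0 ('d'): no match needed
  Position 1 ('e'): no match needed
  Position 2 ('c'): no match needed
  Position 3 ('b'): matches sub[0] = 'b'
  Position 4 ('c'): no match needed
  Position 5 ('c'): no match needed
  Position 6 ('a'): matches sub[1] = 'a'
  Position 7 ('c'): no match needed
  Position 8 ('a'): no match needed
All 2 characters matched => is a subsequence

1


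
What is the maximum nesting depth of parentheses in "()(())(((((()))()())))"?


Input: "()(())(((((()))()())))"
Tracking depth:
  Position 0 '(': depth becomes 1
  Position 1 ')': depth becomes 0
  Position 2 '(': depth becomes 1
  Position 3 '(': depth becomes 2
  Position 4 ')': depth becomes 1
  Position 5 ')': depth becomes 0
  Position 6 '(': depth becomes 1
  Position 7 '(': depth becomes 2
  Position 8 '(': depth becomes 3
  Position 9 '(': depth becomes 4
  Position 10 '(': depth becomes 5
  Position 11 '(': depth becomes 6
  Position 12 ')': depth becomes 5
  Position 13 ')': depth becomes 4
  Position 14 ')': depth becomes 3
  Position 15 '(': depth becomes 4
  Position 16 ')': depth becomes 3
  Position 17 '(': depth becomes 4
  Position 18 ')': depth becomes 3
  Position 19 ')': depth becomes 2
  Position 20 ')': depth becomes 1
  Position 21 ')': depth becomes 0
Maximum depth reached: 6

6


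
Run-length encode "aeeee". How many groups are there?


Input: aeeee
Scanning for consecutive runs:
  Group 1: 'a' x 1 (positions 0-0)
  Group 2: 'e' x 4 (positions 1-4)
Total groups: 2

2


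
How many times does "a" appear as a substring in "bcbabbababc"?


Searching for "a" in "bcbabbababc"
Scanning each position:
  Position 0: "b" => no
  Position 1: "c" => no
  Position 2: "b" => no
  Position 3: "a" => MATCH
  Position 4: "b" => no
  Position 5: "b" => no
  Position 6: "a" => MATCH
  Position 7: "b" => no
  Position 8: "a" => MATCH
  Position 9: "b" => no
  Position 10: "c" => no
Total occurrences: 3

3


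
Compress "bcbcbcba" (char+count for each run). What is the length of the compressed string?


Input: bcbcbcba
Runs:
  'b' x 1 => "b1"
  'c' x 1 => "c1"
  'b' x 1 => "b1"
  'c' x 1 => "c1"
  'b' x 1 => "b1"
  'c' x 1 => "c1"
  'b' x 1 => "b1"
  'a' x 1 => "a1"
Compressed: "b1c1b1c1b1c1b1a1"
Compressed length: 16

16


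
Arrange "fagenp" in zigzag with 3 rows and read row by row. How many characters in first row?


Zigzag "fagenp" into 3 rows:
Placing characters:
  'f' => row 0
  'a' => row 1
  'g' => row 2
  'e' => row 1
  'n' => row 0
  'p' => row 1
Rows:
  Row 0: "fn"
  Row 1: "aep"
  Row 2: "g"
First row length: 2

2


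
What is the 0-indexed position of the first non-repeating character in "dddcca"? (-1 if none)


Input: dddcca
Character frequencies:
  'a': 1
  'c': 2
  'd': 3
Scanning left to right for freq == 1:
  Position 0 ('d'): freq=3, skip
  Position 1 ('d'): freq=3, skip
  Position 2 ('d'): freq=3, skip
  Position 3 ('c'): freq=2, skip
  Position 4 ('c'): freq=2, skip
  Position 5 ('a'): unique! => answer = 5

5


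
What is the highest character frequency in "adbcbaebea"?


Input: adbcbaebea
Character counts:
  'a': 3
  'b': 3
  'c': 1
  'd': 1
  'e': 2
Maximum frequency: 3

3


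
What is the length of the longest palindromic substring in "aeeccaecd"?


Input: "aeeccaecd"
Checking substrings for palindromes:
  [1:3] "ee" (len 2) => palindrome
  [3:5] "cc" (len 2) => palindrome
Longest palindromic substring: "ee" with length 2

2


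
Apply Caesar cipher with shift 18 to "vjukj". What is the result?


Caesar cipher: shift "vjukj" by 18
  'v' (pos 21) + 18 = pos 13 = 'n'
  'j' (pos 9) + 18 = pos 1 = 'b'
  'u' (pos 20) + 18 = pos 12 = 'm'
  'k' (pos 10) + 18 = pos 2 = 'c'
  'j' (pos 9) + 18 = pos 1 = 'b'
Result: nbmcb

nbmcb


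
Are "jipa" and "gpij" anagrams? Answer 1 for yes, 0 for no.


Strings: "jipa", "gpij"
Sorted first:  aijp
Sorted second: gijp
Differ at position 0: 'a' vs 'g' => not anagrams

0


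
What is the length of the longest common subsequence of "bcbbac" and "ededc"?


LCS of "bcbbac" and "ededc"
DP table:
           e    d    e    d    c
      0    0    0    0    0    0
  b   0    0    0    0    0    0
  c   0    0    0    0    0    1
  b   0    0    0    0    0    1
  b   0    0    0    0    0    1
  a   0    0    0    0    0    1
  c   0    0    0    0    0    1
LCS length = dp[6][5] = 1

1


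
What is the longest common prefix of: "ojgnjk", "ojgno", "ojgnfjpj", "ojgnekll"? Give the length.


Words: ojgnjk, ojgno, ojgnfjpj, ojgnekll
  Position 0: all 'o' => match
  Position 1: all 'j' => match
  Position 2: all 'g' => match
  Position 3: all 'n' => match
  Position 4: ('j', 'o', 'f', 'e') => mismatch, stop
LCP = "ojgn" (length 4)

4


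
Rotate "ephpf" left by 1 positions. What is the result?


Input: "ephpf", rotate left by 1
First 1 characters: "e"
Remaining characters: "phpf"
Concatenate remaining + first: "phpf" + "e" = "phpfe"

phpfe


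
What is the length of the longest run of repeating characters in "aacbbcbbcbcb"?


Input: "aacbbcbbcbcb"
Scanning for longest run:
  Position 1 ('a'): continues run of 'a', length=2
  Position 2 ('c'): new char, reset run to 1
  Position 3 ('b'): new char, reset run to 1
  Position 4 ('b'): continues run of 'b', length=2
  Position 5 ('c'): new char, reset run to 1
  Position 6 ('b'): new char, reset run to 1
  Position 7 ('b'): continues run of 'b', length=2
  Position 8 ('c'): new char, reset run to 1
  Position 9 ('b'): new char, reset run to 1
  Position 10 ('c'): new char, reset run to 1
  Position 11 ('b'): new char, reset run to 1
Longest run: 'a' with length 2

2


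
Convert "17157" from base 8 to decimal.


Input: "17157" in base 8
Positional expansion:
  Digit '1' (value 1) x 8^4 = 4096
  Digit '7' (value 7) x 8^3 = 3584
  Digit '1' (value 1) x 8^2 = 64
  Digit '5' (value 5) x 8^1 = 40
  Digit '7' (value 7) x 8^0 = 7
Sum = 7791

7791


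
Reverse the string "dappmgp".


Input: dappmgp
Reading characters right to left:
  Position 6: 'p'
  Position 5: 'g'
  Position 4: 'm'
  Position 3: 'p'
  Position 2: 'p'
  Position 1: 'a'
  Position 0: 'd'
Reversed: pgmppad

pgmppad


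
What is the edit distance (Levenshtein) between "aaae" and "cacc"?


Computing edit distance: "aaae" -> "cacc"
DP table:
           c    a    c    c
      0    1    2    3    4
  a   1    1    1    2    3
  a   2    2    1    2    3
  a   3    3    2    2    3
  e   4    4    3    3    3
Edit distance = dp[4][4] = 3

3


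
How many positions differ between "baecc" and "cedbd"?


Comparing "baecc" and "cedbd" position by position:
  Position 0: 'b' vs 'c' => DIFFER
  Position 1: 'a' vs 'e' => DIFFER
  Position 2: 'e' vs 'd' => DIFFER
  Position 3: 'c' vs 'b' => DIFFER
  Position 4: 'c' vs 'd' => DIFFER
Positions that differ: 5

5


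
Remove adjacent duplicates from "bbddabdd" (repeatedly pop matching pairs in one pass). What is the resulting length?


Input: bbddabdd
Stack-based adjacent duplicate removal:
  Read 'b': push. Stack: b
  Read 'b': matches stack top 'b' => pop. Stack: (empty)
  Read 'd': push. Stack: d
  Read 'd': matches stack top 'd' => pop. Stack: (empty)
  Read 'a': push. Stack: a
  Read 'b': push. Stack: ab
  Read 'd': push. Stack: abd
  Read 'd': matches stack top 'd' => pop. Stack: ab
Final stack: "ab" (length 2)

2


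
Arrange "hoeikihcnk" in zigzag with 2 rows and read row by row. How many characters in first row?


Zigzag "hoeikihcnk" into 2 rows:
Placing characters:
  'h' => row 0
  'o' => row 1
  'e' => row 0
  'i' => row 1
  'k' => row 0
  'i' => row 1
  'h' => row 0
  'c' => row 1
  'n' => row 0
  'k' => row 1
Rows:
  Row 0: "hekhn"
  Row 1: "oiick"
First row length: 5

5


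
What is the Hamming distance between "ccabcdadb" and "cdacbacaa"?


Comparing "ccabcdadb" and "cdacbacaa" position by position:
  Position 0: 'c' vs 'c' => same
  Position 1: 'c' vs 'd' => differ
  Position 2: 'a' vs 'a' => same
  Position 3: 'b' vs 'c' => differ
  Position 4: 'c' vs 'b' => differ
  Position 5: 'd' vs 'a' => differ
  Position 6: 'a' vs 'c' => differ
  Position 7: 'd' vs 'a' => differ
  Position 8: 'b' vs 'a' => differ
Total differences (Hamming distance): 7

7


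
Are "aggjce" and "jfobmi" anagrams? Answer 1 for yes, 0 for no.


Strings: "aggjce", "jfobmi"
Sorted first:  aceggj
Sorted second: bfijmo
Differ at position 0: 'a' vs 'b' => not anagrams

0


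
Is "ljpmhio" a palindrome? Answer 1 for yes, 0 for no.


Input: ljpmhio
Reversed: oihmpjl
  Compare pos 0 ('l') with pos 6 ('o'): MISMATCH
  Compare pos 1 ('j') with pos 5 ('i'): MISMATCH
  Compare pos 2 ('p') with pos 4 ('h'): MISMATCH
Result: not a palindrome

0


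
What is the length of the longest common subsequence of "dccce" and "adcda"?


LCS of "dccce" and "adcda"
DP table:
           a    d    c    d    a
      0    0    0    0    0    0
  d   0    0    1    1    1    1
  c   0    0    1    2    2    2
  c   0    0    1    2    2    2
  c   0    0    1    2    2    2
  e   0    0    1    2    2    2
LCS length = dp[5][5] = 2

2


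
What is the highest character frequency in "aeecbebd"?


Input: aeecbebd
Character counts:
  'a': 1
  'b': 2
  'c': 1
  'd': 1
  'e': 3
Maximum frequency: 3

3


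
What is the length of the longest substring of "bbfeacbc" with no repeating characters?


Input: "bbfeacbc"
Sliding window (track last position of each char):
  Position 0 ('b'): window [0,0] length 1 -- new best
  Position 1 ('b'): repeat (last at 0), move window start to 1
  Position 1 ('b'): window [1,1] length 1
  Position 2 ('f'): window [1,2] length 2 -- new best
  Position 3 ('e'): window [1,3] length 3 -- new best
  Position 4 ('a'): window [1,4] length 4 -- new best
  Position 5 ('c'): window [1,5] length 5 -- new best
  Position 6 ('b'): repeat (last at 1), move window start to 2
  Position 6 ('b'): window [2,6] length 5
  Position 7 ('c'): repeat (last at 5), move window start to 6
  Position 7 ('c'): window [6,7] length 2
Longest substring with no repeats: "bfeac" with length 5

5


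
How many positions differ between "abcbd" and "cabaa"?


Comparing "abcbd" and "cabaa" position by position:
  Position 0: 'a' vs 'c' => DIFFER
  Position 1: 'b' vs 'a' => DIFFER
  Position 2: 'c' vs 'b' => DIFFER
  Position 3: 'b' vs 'a' => DIFFER
  Position 4: 'd' vs 'a' => DIFFER
Positions that differ: 5

5


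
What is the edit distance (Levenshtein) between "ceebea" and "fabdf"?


Computing edit distance: "ceebea" -> "fabdf"
DP table:
           f    a    b    d    f
      0    1    2    3    4    5
  c   1    1    2    3    4    5
  e   2    2    2    3    4    5
  e   3    3    3    3    4    5
  b   4    4    4    3    4    5
  e   5    5    5    4    4    5
  a   6    6    5    5    5    5
Edit distance = dp[6][5] = 5

5


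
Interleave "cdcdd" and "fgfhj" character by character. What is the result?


Interleaving "cdcdd" and "fgfhj":
  Position 0: 'c' from first, 'f' from second => "cf"
  Position 1: 'd' from first, 'g' from second => "dg"
  Position 2: 'c' from first, 'f' from second => "cf"
  Position 3: 'd' from first, 'h' from second => "dh"
  Position 4: 'd' from first, 'j' from second => "dj"
Result: cfdgcfdhdj

cfdgcfdhdj


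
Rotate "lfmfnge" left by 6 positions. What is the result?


Input: "lfmfnge", rotate left by 6
First 6 characters: "lfmfng"
Remaining characters: "e"
Concatenate remaining + first: "e" + "lfmfng" = "elfmfng"

elfmfng


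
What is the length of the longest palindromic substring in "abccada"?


Input: "abccada"
Checking substrings for palindromes:
  [4:7] "ada" (len 3) => palindrome
  [2:4] "cc" (len 2) => palindrome
Longest palindromic substring: "ada" with length 3

3


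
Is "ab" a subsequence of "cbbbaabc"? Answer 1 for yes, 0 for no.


Check if "ab" is a subsequence of "cbbbaabc"
Greedy scan:
  Position 0 ('c'): no match needed
  Position 1 ('b'): no match needed
  Position 2 ('b'): no match needed
  Position 3 ('b'): no match needed
  Position 4 ('a'): matches sub[0] = 'a'
  Position 5 ('a'): no match needed
  Position 6 ('b'): matches sub[1] = 'b'
  Position 7 ('c'): no match needed
All 2 characters matched => is a subsequence

1


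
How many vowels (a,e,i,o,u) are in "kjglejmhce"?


Input: kjglejmhce
Checking each character:
  'k' at position 0: consonant
  'j' at position 1: consonant
  'g' at position 2: consonant
  'l' at position 3: consonant
  'e' at position 4: vowel (running total: 1)
  'j' at position 5: consonant
  'm' at position 6: consonant
  'h' at position 7: consonant
  'c' at position 8: consonant
  'e' at position 9: vowel (running total: 2)
Total vowels: 2

2


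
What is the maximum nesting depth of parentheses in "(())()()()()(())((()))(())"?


Input: "(())()()()()(())((()))(())"
Tracking depth:
  Position 0 '(': depth becomes 1
  Position 1 '(': depth becomes 2
  Position 2 ')': depth becomes 1
  Position 3 ')': depth becomes 0
  Position 4 '(': depth becomes 1
  Position 5 ')': depth becomes 0
  Position 6 '(': depth becomes 1
  Position 7 ')': depth becomes 0
  Position 8 '(': depth becomes 1
  Position 9 ')': depth becomes 0
  Position 10 '(': depth becomes 1
  Position 11 ')': depth becomes 0
  Position 12 '(': depth becomes 1
  Position 13 '(': depth becomes 2
  Position 14 ')': depth becomes 1
  Position 15 ')': depth becomes 0
  Position 16 '(': depth becomes 1
  Position 17 '(': depth becomes 2
  Position 18 '(': depth becomes 3
  Position 19 ')': depth becomes 2
  Position 20 ')': depth becomes 1
  Position 21 ')': depth becomes 0
  Position 22 '(': depth becomes 1
  Position 23 '(': depth becomes 2
  Position 24 ')': depth becomes 1
  Position 25 ')': depth becomes 0
Maximum depth reached: 3

3


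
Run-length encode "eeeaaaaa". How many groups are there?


Input: eeeaaaaa
Scanning for consecutive runs:
  Group 1: 'e' x 3 (positions 0-2)
  Group 2: 'a' x 5 (positions 3-7)
Total groups: 2

2


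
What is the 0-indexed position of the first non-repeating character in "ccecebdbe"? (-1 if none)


Input: ccecebdbe
Character frequencies:
  'b': 2
  'c': 3
  'd': 1
  'e': 3
Scanning left to right for freq == 1:
  Position 0 ('c'): freq=3, skip
  Position 1 ('c'): freq=3, skip
  Position 2 ('e'): freq=3, skip
  Position 3 ('c'): freq=3, skip
  Position 4 ('e'): freq=3, skip
  Position 5 ('b'): freq=2, skip
  Position 6 ('d'): unique! => answer = 6

6


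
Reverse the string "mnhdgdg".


Input: mnhdgdg
Reading characters right to left:
  Position 6: 'g'
  Position 5: 'd'
  Position 4: 'g'
  Position 3: 'd'
  Position 2: 'h'
  Position 1: 'n'
  Position 0: 'm'
Reversed: gdgdhnm

gdgdhnm


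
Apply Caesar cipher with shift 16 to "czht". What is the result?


Caesar cipher: shift "czht" by 16
  'c' (pos 2) + 16 = pos 18 = 's'
  'z' (pos 25) + 16 = pos 15 = 'p'
  'h' (pos 7) + 16 = pos 23 = 'x'
  't' (pos 19) + 16 = pos 9 = 'j'
Result: spxj

spxj


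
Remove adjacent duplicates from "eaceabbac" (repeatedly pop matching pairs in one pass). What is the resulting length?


Input: eaceabbac
Stack-based adjacent duplicate removal:
  Read 'e': push. Stack: e
  Read 'a': push. Stack: ea
  Read 'c': push. Stack: eac
  Read 'e': push. Stack: eace
  Read 'a': push. Stack: eacea
  Read 'b': push. Stack: eaceab
  Read 'b': matches stack top 'b' => pop. Stack: eacea
  Read 'a': matches stack top 'a' => pop. Stack: eace
  Read 'c': push. Stack: eacec
Final stack: "eacec" (length 5)

5


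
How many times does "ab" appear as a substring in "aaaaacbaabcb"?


Searching for "ab" in "aaaaacbaabcb"
Scanning each position:
  Position 0: "aa" => no
  Position 1: "aa" => no
  Position 2: "aa" => no
  Position 3: "aa" => no
  Position 4: "ac" => no
  Position 5: "cb" => no
  Position 6: "ba" => no
  Position 7: "aa" => no
  Position 8: "ab" => MATCH
  Position 9: "bc" => no
  Position 10: "cb" => no
Total occurrences: 1

1


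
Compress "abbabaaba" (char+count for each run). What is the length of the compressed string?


Input: abbabaaba
Runs:
  'a' x 1 => "a1"
  'b' x 2 => "b2"
  'a' x 1 => "a1"
  'b' x 1 => "b1"
  'a' x 2 => "a2"
  'b' x 1 => "b1"
  'a' x 1 => "a1"
Compressed: "a1b2a1b1a2b1a1"
Compressed length: 14

14


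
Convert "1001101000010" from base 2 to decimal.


Input: "1001101000010" in base 2
Positional expansion:
  Digit '1' (value 1) x 2^12 = 4096
  Digit '0' (value 0) x 2^11 = 0
  Digit '0' (value 0) x 2^10 = 0
  Digit '1' (value 1) x 2^9 = 512
  Digit '1' (value 1) x 2^8 = 256
  Digit '0' (value 0) x 2^7 = 0
  Digit '1' (value 1) x 2^6 = 64
  Digit '0' (value 0) x 2^5 = 0
  Digit '0' (value 0) x 2^4 = 0
  Digit '0' (value 0) x 2^3 = 0
  Digit '0' (value 0) x 2^2 = 0
  Digit '1' (value 1) x 2^1 = 2
  Digit '0' (value 0) x 2^0 = 0
Sum = 4930

4930


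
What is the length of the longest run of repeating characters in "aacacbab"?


Input: "aacacbab"
Scanning for longest run:
  Position 1 ('a'): continues run of 'a', length=2
  Position 2 ('c'): new char, reset run to 1
  Position 3 ('a'): new char, reset run to 1
  Position 4 ('c'): new char, reset run to 1
  Position 5 ('b'): new char, reset run to 1
  Position 6 ('a'): new char, reset run to 1
  Position 7 ('b'): new char, reset run to 1
Longest run: 'a' with length 2

2


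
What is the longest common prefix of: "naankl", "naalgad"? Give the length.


Words: naankl, naalgad
  Position 0: all 'n' => match
  Position 1: all 'a' => match
  Position 2: all 'a' => match
  Position 3: ('n', 'l') => mismatch, stop
LCP = "naa" (length 3)

3


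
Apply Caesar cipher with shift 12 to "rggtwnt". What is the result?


Caesar cipher: shift "rggtwnt" by 12
  'r' (pos 17) + 12 = pos 3 = 'd'
  'g' (pos 6) + 12 = pos 18 = 's'
  'g' (pos 6) + 12 = pos 18 = 's'
  't' (pos 19) + 12 = pos 5 = 'f'
  'w' (pos 22) + 12 = pos 8 = 'i'
  'n' (pos 13) + 12 = pos 25 = 'z'
  't' (pos 19) + 12 = pos 5 = 'f'
Result: dssfizf

dssfizf


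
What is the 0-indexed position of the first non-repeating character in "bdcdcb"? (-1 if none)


Input: bdcdcb
Character frequencies:
  'b': 2
  'c': 2
  'd': 2
Scanning left to right for freq == 1:
  Position 0 ('b'): freq=2, skip
  Position 1 ('d'): freq=2, skip
  Position 2 ('c'): freq=2, skip
  Position 3 ('d'): freq=2, skip
  Position 4 ('c'): freq=2, skip
  Position 5 ('b'): freq=2, skip
  No unique character found => answer = -1

-1


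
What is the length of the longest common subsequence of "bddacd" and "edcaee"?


LCS of "bddacd" and "edcaee"
DP table:
           e    d    c    a    e    e
      0    0    0    0    0    0    0
  b   0    0    0    0    0    0    0
  d   0    0    1    1    1    1    1
  d   0    0    1    1    1    1    1
  a   0    0    1    1    2    2    2
  c   0    0    1    2    2    2    2
  d   0    0    1    2    2    2    2
LCS length = dp[6][6] = 2

2


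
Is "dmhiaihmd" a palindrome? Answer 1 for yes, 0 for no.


Input: dmhiaihmd
Reversed: dmhiaihmd
  Compare pos 0 ('d') with pos 8 ('d'): match
  Compare pos 1 ('m') with pos 7 ('m'): match
  Compare pos 2 ('h') with pos 6 ('h'): match
  Compare pos 3 ('i') with pos 5 ('i'): match
Result: palindrome

1


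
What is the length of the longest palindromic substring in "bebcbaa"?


Input: "bebcbaa"
Checking substrings for palindromes:
  [0:3] "beb" (len 3) => palindrome
  [2:5] "bcb" (len 3) => palindrome
  [5:7] "aa" (len 2) => palindrome
Longest palindromic substring: "beb" with length 3

3


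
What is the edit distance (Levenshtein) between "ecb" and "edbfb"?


Computing edit distance: "ecb" -> "edbfb"
DP table:
           e    d    b    f    b
      0    1    2    3    4    5
  e   1    0    1    2    3    4
  c   2    1    1    2    3    4
  b   3    2    2    1    2    3
Edit distance = dp[3][5] = 3

3


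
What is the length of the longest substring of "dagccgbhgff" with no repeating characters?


Input: "dagccgbhgff"
Sliding window (track last position of each char):
  Position 0 ('d'): window [0,0] length 1 -- new best
  Position 1 ('a'): window [0,1] length 2 -- new best
  Position 2 ('g'): window [0,2] length 3 -- new best
  Position 3 ('c'): window [0,3] length 4 -- new best
  Position 4 ('c'): repeat (last at 3), move window start to 4
  Position 4 ('c'): window [4,4] length 1
  Position 5 ('g'): window [4,5] length 2
  Position 6 ('b'): window [4,6] length 3
  Position 7 ('h'): window [4,7] length 4
  Position 8 ('g'): repeat (last at 5), move window start to 6
  Position 8 ('g'): window [6,8] length 3
  Position 9 ('f'): window [6,9] length 4
  Position 10 ('f'): repeat (last at 9), move window start to 10
  Position 10 ('f'): window [10,10] length 1
Longest substring with no repeats: "dagc" with length 4

4


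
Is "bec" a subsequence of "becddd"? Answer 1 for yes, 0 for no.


Check if "bec" is a subsequence of "becddd"
Greedy scan:
  Position 0 ('b'): matches sub[0] = 'b'
  Position 1 ('e'): matches sub[1] = 'e'
  Position 2 ('c'): matches sub[2] = 'c'
  Position 3 ('d'): no match needed
  Position 4 ('d'): no match needed
  Position 5 ('d'): no match needed
All 3 characters matched => is a subsequence

1


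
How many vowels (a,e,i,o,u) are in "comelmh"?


Input: comelmh
Checking each character:
  'c' at position 0: consonant
  'o' at position 1: vowel (running total: 1)
  'm' at position 2: consonant
  'e' at position 3: vowel (running total: 2)
  'l' at position 4: consonant
  'm' at position 5: consonant
  'h' at position 6: consonant
Total vowels: 2

2


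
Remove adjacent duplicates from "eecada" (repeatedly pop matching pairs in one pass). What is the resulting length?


Input: eecada
Stack-based adjacent duplicate removal:
  Read 'e': push. Stack: e
  Read 'e': matches stack top 'e' => pop. Stack: (empty)
  Read 'c': push. Stack: c
  Read 'a': push. Stack: ca
  Read 'd': push. Stack: cad
  Read 'a': push. Stack: cada
Final stack: "cada" (length 4)

4


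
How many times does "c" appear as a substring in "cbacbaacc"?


Searching for "c" in "cbacbaacc"
Scanning each position:
  Position 0: "c" => MATCH
  Position 1: "b" => no
  Position 2: "a" => no
  Position 3: "c" => MATCH
  Position 4: "b" => no
  Position 5: "a" => no
  Position 6: "a" => no
  Position 7: "c" => MATCH
  Position 8: "c" => MATCH
Total occurrences: 4

4


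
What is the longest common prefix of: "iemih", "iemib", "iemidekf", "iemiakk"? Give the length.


Words: iemih, iemib, iemidekf, iemiakk
  Position 0: all 'i' => match
  Position 1: all 'e' => match
  Position 2: all 'm' => match
  Position 3: all 'i' => match
  Position 4: ('h', 'b', 'd', 'a') => mismatch, stop
LCP = "iemi" (length 4)

4
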